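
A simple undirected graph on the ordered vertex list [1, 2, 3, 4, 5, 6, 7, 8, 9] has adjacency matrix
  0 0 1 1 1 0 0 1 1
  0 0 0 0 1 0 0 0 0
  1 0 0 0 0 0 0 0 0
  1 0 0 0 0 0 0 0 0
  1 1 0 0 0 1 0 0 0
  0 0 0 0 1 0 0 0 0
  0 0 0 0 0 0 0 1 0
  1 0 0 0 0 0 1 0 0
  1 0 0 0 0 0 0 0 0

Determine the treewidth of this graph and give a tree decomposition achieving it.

Each bag holds 2 vertices, so the decomposition has width 1, which upper-bounds the treewidth. Since G has at least one edge (e.g. 8–1), it is not an edgeless graph, so tw(G) ≥ 1. Therefore the treewidth is 1.

Treewidth 1.
Bags: B1 = {1, 8}  B2 = {1, 5}  B3 = {5, 6}  B4 = {1, 3}  B5 = {1, 4}  B6 = {7, 8}  B7 = {2, 5}  B8 = {1, 9}
Tree: B1–B2, B2–B3, B2–B4, B1–B5, B1–B6, B2–B7, B1–B8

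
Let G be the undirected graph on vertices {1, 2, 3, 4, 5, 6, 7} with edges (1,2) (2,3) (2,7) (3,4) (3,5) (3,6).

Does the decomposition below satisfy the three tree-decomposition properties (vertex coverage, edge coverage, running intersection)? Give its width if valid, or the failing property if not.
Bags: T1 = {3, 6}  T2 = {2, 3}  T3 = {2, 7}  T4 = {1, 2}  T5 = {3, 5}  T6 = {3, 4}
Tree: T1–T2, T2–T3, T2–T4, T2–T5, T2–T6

Every vertex of G appears in some bag (union = {1, 2, 3, 4, 5, 6, 7}); every edge is covered by a bag; and for each vertex v the set of bags containing v is connected in the bag tree. The decomposition is therefore valid. The largest bag has 2 vertices, so the width is 1.

Yes; width 1.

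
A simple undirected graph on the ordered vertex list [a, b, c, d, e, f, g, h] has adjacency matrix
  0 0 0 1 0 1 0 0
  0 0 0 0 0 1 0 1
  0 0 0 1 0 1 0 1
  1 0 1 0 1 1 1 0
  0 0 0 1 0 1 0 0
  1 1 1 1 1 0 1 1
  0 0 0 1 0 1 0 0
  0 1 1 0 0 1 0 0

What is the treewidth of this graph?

A width-2 tree decomposition is:
Bags: B1 = {d, f, g}  B2 = {c, d, f}  B3 = {c, f, h}  B4 = {b, f, h}  B5 = {a, d, f}  B6 = {d, e, f}
Tree: B1–B2, B2–B3, B3–B4, B1–B5, B2–B6
The largest bag has 3 vertices, giving width 2; this decomposition certifies tw(G) ≤ 2. For the lower bound, the 3 vertices {d, f, g} are pairwise adjacent, and any tree decomposition puts a clique entirely inside one bag — forcing width ≥ 2. The upper and lower bounds meet at 2, so that is the treewidth.

2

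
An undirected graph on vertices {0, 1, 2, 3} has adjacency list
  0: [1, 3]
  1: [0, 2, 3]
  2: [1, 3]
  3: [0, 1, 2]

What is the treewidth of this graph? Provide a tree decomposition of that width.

The largest bag has 3 vertices, giving width 2; this decomposition certifies tw(G) ≤ 2. On the other hand G contains the 3-clique {0, 1, 3}. A clique must lie in a single bag of any decomposition, so no decomposition can have width below 2. The upper and lower bounds meet at 2, so that is the treewidth.

Treewidth 2.
One such decomposition:
Bags: B1 = {0, 1, 3}  B2 = {1, 2, 3}
Tree: B1–B2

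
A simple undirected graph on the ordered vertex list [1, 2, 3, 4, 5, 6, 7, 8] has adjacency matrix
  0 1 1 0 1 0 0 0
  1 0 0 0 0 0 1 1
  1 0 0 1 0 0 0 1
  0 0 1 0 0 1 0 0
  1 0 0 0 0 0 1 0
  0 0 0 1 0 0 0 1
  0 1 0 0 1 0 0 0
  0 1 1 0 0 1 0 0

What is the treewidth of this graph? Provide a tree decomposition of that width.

Treewidth 2.
One such decomposition:
Bags: B1 = {3, 4, 6}  B2 = {3, 6, 8}  B3 = {1, 3, 8}  B4 = {1, 2, 8}  B5 = {1, 2, 5}  B6 = {2, 5, 7}
Tree: B1–B2, B2–B3, B3–B4, B4–B5, B5–B6

Every bag has size at most 3, so the width is 3 − 1 = 2 and tw(G) ≤ 2. For the lower bound, G contains the cycle 4–6–8–3–4, so G is not a forest; only forests have treewidth ≤ 1, hence tw(G) ≥ 2. Hence tw(G) = 2 exactly.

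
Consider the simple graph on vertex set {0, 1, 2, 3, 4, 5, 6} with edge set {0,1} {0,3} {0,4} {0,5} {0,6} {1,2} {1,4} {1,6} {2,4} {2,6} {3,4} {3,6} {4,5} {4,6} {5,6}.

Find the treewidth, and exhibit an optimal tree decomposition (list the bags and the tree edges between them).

Treewidth 3.
Bags: B1 = {0, 1, 4, 6}  B2 = {0, 3, 4, 6}  B3 = {0, 4, 5, 6}  B4 = {1, 2, 4, 6}
Tree: B1–B2, B1–B3, B1–B4

Every bag has size at most 4, so the width is 4 − 1 = 3 and tw(G) ≤ 3. On the other hand G contains the 4-clique {0, 1, 4, 6}. A clique must lie in a single bag of any decomposition, so no decomposition can have width below 3. The upper and lower bounds meet at 3, so that is the treewidth.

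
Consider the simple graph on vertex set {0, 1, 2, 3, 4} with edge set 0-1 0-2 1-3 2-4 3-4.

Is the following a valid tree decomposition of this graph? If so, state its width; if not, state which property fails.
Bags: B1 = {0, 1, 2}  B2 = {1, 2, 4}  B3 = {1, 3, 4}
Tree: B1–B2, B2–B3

Every vertex of G appears in some bag (union = {0, 1, 2, 3, 4}); every edge is covered by a bag; and for each vertex v the set of bags containing v is connected in the bag tree. The decomposition is therefore valid. The largest bag has 3 vertices, so the width is 2.

Yes; width 2.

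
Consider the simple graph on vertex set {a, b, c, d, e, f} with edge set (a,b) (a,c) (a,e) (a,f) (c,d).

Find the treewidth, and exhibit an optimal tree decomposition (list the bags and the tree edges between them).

The largest bag has 2 vertices, giving width 1; this decomposition certifies tw(G) ≤ 1. Since G has at least one edge (e.g. f–a), it is not an edgeless graph, so tw(G) ≥ 1. Hence tw(G) = 1 exactly.

Treewidth 1.
One optimal decomposition is:
Bags: B1 = {a, f}  B2 = {a, e}  B3 = {a, c}  B4 = {c, d}  B5 = {a, b}
Tree: B1–B2, B2–B3, B3–B4, B2–B5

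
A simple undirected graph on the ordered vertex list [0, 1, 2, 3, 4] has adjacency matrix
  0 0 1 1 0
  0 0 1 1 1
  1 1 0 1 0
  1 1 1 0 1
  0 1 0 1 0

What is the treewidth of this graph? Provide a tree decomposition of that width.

Treewidth 2.
One such decomposition:
Bags: B1 = {1, 2, 3}  B2 = {0, 2, 3}  B3 = {1, 3, 4}
Tree: B1–B2, B1–B3

Every bag has size at most 3, so the width is 3 − 1 = 2 and tw(G) ≤ 2. Conversely, {0, 2, 3} is a clique of size 3, and the vertices of any clique must share a bag in every tree decomposition; so some bag has ≥ 3 vertices and tw(G) ≥ 2. Therefore the treewidth is 2.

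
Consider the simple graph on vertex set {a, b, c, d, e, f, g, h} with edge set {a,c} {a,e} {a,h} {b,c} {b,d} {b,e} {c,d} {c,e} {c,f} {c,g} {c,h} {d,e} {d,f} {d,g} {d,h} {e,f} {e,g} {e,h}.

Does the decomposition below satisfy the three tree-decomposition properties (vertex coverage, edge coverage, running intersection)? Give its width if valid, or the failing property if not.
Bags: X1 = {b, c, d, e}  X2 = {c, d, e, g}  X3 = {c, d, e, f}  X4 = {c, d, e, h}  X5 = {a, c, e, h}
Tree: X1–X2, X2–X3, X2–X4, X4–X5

Yes; width 3.

Vertex coverage: the bags together contain {a, b, c, d, e, f, g, h}, the full vertex set. Edge coverage: each edge of G has both endpoints in at least one bag. Running intersection: for every vertex, the bags containing it form a connected subtree. All three properties hold, so this is a valid tree decomposition of width max|bag| − 1 = 3, and hence tw(G) ≤ 3.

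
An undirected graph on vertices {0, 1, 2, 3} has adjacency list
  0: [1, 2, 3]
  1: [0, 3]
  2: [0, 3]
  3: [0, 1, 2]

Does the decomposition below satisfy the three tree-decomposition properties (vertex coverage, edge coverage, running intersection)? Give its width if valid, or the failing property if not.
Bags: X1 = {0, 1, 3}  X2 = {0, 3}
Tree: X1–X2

A tree decomposition must satisfy three properties: every vertex lies in some bag; for every edge, both endpoints lie together in some bag; and for every vertex, the bags containing it form a connected subtree. Here vertex 2 appears in no bag, so the decomposition is invalid.

No — vertex 2 appears in no bag.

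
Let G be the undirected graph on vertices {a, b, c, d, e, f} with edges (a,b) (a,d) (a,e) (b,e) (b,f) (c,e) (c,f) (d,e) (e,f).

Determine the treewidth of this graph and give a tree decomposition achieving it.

Every bag has size at most 3, so the width is 3 − 1 = 2 and tw(G) ≤ 2. Conversely, {a, d, e} is a clique of size 3, and the vertices of any clique must share a bag in every tree decomposition; so some bag has ≥ 3 vertices and tw(G) ≥ 2. Therefore the treewidth is 2.

Treewidth 2.
One optimal decomposition is:
Bags: B1 = {a, b, e}  B2 = {b, e, f}  B3 = {c, e, f}  B4 = {a, d, e}
Tree: B1–B2, B2–B3, B1–B4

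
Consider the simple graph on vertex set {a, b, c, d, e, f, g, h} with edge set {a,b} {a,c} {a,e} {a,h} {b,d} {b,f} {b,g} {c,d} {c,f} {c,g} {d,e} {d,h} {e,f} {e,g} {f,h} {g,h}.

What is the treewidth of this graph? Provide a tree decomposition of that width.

Treewidth 4.
Bags: B1 = {a, b, d, f, g}  B2 = {a, c, d, f, g}  B3 = {a, d, e, f, g}  B4 = {a, d, f, g, h}
Tree: B1–B2, B2–B3, B3–B4

Every bag has size at most 5, so the width is 5 − 1 = 4 and tw(G) ≤ 4. For the lower bound: the 5 vertex sets {b,g}, {c,d}, {e,f}, {a}, {h} are disjoint, each induces a connected subgraph, and every pair is joined by at least one edge of G. Contracting each set to a single vertex therefore yields K_{5} as a minor, and since treewidth is minor-monotone, tw(G) ≥ tw(K_{5}) = 4. Hence tw(G) = 4 exactly.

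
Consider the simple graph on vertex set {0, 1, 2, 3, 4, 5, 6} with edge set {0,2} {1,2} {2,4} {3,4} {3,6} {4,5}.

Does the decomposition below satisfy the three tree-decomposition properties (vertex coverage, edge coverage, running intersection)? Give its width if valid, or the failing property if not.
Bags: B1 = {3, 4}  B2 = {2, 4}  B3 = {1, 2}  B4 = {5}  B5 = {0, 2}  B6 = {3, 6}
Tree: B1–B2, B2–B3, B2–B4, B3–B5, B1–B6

A tree decomposition must satisfy three properties: every vertex lies in some bag; for every edge, both endpoints lie together in some bag; and for every vertex, the bags containing it form a connected subtree. Here edge (4,5) lies in no bag, so the decomposition is invalid.

No — edge (4,5) lies in no bag.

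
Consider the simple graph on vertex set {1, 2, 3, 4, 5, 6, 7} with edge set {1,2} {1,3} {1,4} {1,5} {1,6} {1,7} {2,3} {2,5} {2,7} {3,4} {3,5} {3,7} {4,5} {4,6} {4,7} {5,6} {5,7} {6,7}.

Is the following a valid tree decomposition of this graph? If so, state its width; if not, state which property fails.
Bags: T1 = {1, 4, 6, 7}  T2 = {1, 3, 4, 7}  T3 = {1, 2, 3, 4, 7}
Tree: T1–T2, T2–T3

A tree decomposition must satisfy three properties: every vertex lies in some bag; for every edge, both endpoints lie together in some bag; and for every vertex, the bags containing it form a connected subtree. Here vertex 5 appears in no bag, so the decomposition is invalid.

No — vertex 5 appears in no bag.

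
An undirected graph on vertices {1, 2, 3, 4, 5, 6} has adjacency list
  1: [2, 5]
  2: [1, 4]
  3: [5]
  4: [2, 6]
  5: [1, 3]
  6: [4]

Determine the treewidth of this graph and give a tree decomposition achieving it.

Treewidth 1.
One such decomposition:
Bags: B1 = {3, 5}  B2 = {1, 5}  B3 = {1, 2}  B4 = {2, 4}  B5 = {4, 6}
Tree: B1–B2, B2–B3, B3–B4, B4–B5

The largest bag has 2 vertices, giving width 1; this decomposition certifies tw(G) ≤ 1. G has an edge, so its treewidth is at least 1. Hence tw(G) = 1 exactly.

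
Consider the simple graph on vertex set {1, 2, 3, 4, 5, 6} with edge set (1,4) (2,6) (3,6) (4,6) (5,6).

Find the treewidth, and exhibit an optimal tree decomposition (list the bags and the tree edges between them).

Each bag holds 2 vertices, so the decomposition has width 1, which upper-bounds the treewidth. G has an edge, so its treewidth is at least 1. Hence tw(G) = 1 exactly.

Treewidth 1.
One optimal decomposition is:
Bags: B1 = {2, 6}  B2 = {3, 6}  B3 = {4, 6}  B4 = {1, 4}  B5 = {5, 6}
Tree: B1–B2, B1–B3, B3–B4, B2–B5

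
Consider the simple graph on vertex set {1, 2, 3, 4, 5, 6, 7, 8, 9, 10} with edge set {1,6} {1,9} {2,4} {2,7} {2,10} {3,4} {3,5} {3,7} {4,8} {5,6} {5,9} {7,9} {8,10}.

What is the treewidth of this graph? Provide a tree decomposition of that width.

Every bag has size at most 3, so the width is 3 − 1 = 2 and tw(G) ≤ 2. The edges 1–6–5–9–1 form a cycle, so G is not a tree and its treewidth is at least 2. The upper and lower bounds meet at 2, so that is the treewidth.

Treewidth 2.
One such decomposition:
Bags: B1 = {1, 6, 9}  B2 = {5, 6, 9}  B3 = {5, 7, 9}  B4 = {3, 5, 7}  B5 = {2, 3, 7}  B6 = {2, 3, 4}  B7 = {2, 4, 10}  B8 = {4, 8, 10}
Tree: B1–B2, B2–B3, B3–B4, B4–B5, B5–B6, B6–B7, B7–B8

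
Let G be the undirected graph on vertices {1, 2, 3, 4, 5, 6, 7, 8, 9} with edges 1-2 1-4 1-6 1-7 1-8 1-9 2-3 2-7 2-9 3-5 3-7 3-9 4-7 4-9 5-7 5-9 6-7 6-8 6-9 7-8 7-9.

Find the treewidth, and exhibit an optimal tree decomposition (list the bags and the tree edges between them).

The largest bag has 4 vertices, giving width 3; this decomposition certifies tw(G) ≤ 3. On the other hand G contains the 4-clique {1, 6, 7, 8}. A clique must lie in a single bag of any decomposition, so no decomposition can have width below 3. The upper and lower bounds meet at 3, so that is the treewidth.

Treewidth 3.
One optimal decomposition is:
Bags: B1 = {1, 6, 7, 8}  B2 = {1, 6, 7, 9}  B3 = {1, 2, 7, 9}  B4 = {2, 3, 7, 9}  B5 = {3, 5, 7, 9}  B6 = {1, 4, 7, 9}
Tree: B1–B2, B2–B3, B3–B4, B4–B5, B3–B6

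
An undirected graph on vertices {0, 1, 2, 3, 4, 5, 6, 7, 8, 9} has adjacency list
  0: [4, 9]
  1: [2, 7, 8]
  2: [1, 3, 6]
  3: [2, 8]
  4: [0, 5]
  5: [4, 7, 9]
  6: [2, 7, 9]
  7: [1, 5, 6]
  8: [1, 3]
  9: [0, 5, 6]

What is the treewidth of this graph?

2

A width-2 tree decomposition is:
Bags: B1 = {1, 3, 8}  B2 = {1, 2, 3}  B3 = {1, 2, 7}  B4 = {2, 6, 7}  B5 = {5, 6, 7}  B6 = {5, 6, 9}  B7 = {4, 5, 9}  B8 = {0, 4, 9}
Tree: B1–B2, B2–B3, B3–B4, B4–B5, B5–B6, B6–B7, B7–B8
The largest bag has 3 vertices, giving width 2; this decomposition certifies tw(G) ≤ 2. The edges 8–3–2–1–8 form a cycle, so G is not a tree and its treewidth is at least 2. The upper and lower bounds meet at 2, so that is the treewidth.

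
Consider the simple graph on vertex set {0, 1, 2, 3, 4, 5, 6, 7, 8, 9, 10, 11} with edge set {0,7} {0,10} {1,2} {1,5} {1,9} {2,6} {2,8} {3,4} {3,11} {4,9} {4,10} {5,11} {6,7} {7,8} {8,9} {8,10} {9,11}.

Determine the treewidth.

A width-3 tree decomposition is:
Bags: B1 = {1, 3, 5, 11}  B2 = {1, 3, 9, 11}  B3 = {1, 3, 4, 9}  B4 = {1, 2, 4, 9}  B5 = {2, 4, 8, 9}  B6 = {2, 4, 8, 10}  B7 = {2, 6, 8, 10}  B8 = {6, 7, 8, 10}  B9 = {0, 6, 7, 10}
Tree: B1–B2, B2–B3, B3–B4, B4–B5, B5–B6, B6–B7, B7–B8, B8–B9
The largest bag has 4 vertices, giving width 3; this decomposition certifies tw(G) ≤ 3. For the lower bound: the 4 vertex sets {3,5,11}, {1}, {9}, {2,4,8,10} are disjoint, each induces a connected subgraph, and every pair is joined by at least one edge of G. Contracting each set to a single vertex therefore yields K_{4} as a minor, and since treewidth is minor-monotone, tw(G) ≥ tw(K_{4}) = 3. The upper and lower bounds meet at 3, so that is the treewidth.

3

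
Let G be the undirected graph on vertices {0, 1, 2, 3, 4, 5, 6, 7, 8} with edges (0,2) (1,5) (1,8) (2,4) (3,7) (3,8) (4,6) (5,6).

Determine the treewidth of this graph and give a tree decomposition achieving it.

Treewidth 1.
One optimal decomposition is:
Bags: B1 = {0, 2}  B2 = {2, 4}  B3 = {4, 6}  B4 = {5, 6}  B5 = {1, 5}  B6 = {1, 8}  B7 = {3, 8}  B8 = {3, 7}
Tree: B1–B2, B2–B3, B3–B4, B4–B5, B5–B6, B6–B7, B7–B8

Every bag has size at most 2, so the width is 2 − 1 = 1 and tw(G) ≤ 1. Since G has at least one edge (e.g. 0–2), it is not an edgeless graph, so tw(G) ≥ 1. The upper and lower bounds meet at 1, so that is the treewidth.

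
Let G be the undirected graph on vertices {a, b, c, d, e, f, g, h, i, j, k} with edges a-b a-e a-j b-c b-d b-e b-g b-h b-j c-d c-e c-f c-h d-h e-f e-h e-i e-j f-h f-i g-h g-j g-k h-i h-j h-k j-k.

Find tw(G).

A width-3 tree decomposition is:
Bags: B1 = {b, g, h, j}  B2 = {b, e, h, j}  B3 = {b, c, e, h}  B4 = {g, h, j, k}  B5 = {c, e, f, h}  B6 = {b, c, d, h}  B7 = {a, b, e, j}  B8 = {e, f, h, i}
Tree: B1–B2, B2–B3, B1–B4, B3–B5, B3–B6, B2–B7, B5–B8
Every bag has size at most 4, so the width is 4 − 1 = 3 and tw(G) ≤ 3. Conversely, {c, e, f, h} is a clique of size 4, and the vertices of any clique must share a bag in every tree decomposition; so some bag has ≥ 4 vertices and tw(G) ≥ 3. Combining the bounds, tw(G) = 3.

3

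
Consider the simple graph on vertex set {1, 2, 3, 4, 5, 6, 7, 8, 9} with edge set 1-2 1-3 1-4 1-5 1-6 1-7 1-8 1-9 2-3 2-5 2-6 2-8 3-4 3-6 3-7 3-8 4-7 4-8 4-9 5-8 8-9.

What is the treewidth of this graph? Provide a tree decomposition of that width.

Each bag holds 4 vertices, so the decomposition has width 3, which upper-bounds the treewidth. For the lower bound, the 4 vertices {1, 4, 8, 9} are pairwise adjacent, and any tree decomposition puts a clique entirely inside one bag — forcing width ≥ 3. Hence tw(G) = 3 exactly.

Treewidth 3.
Bags: B1 = {1, 3, 4, 8}  B2 = {1, 2, 3, 8}  B3 = {1, 2, 3, 6}  B4 = {1, 3, 4, 7}  B5 = {1, 4, 8, 9}  B6 = {1, 2, 5, 8}
Tree: B1–B2, B2–B3, B1–B4, B1–B5, B2–B6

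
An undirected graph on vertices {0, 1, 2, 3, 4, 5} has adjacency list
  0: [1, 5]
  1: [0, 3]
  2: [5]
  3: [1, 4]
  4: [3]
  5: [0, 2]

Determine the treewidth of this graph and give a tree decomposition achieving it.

The largest bag has 2 vertices, giving width 1; this decomposition certifies tw(G) ≤ 1. Any graph with an edge has treewidth ≥ 1, and G has the edge 2–5. Hence tw(G) = 1 exactly.

Treewidth 1.
One optimal decomposition is:
Bags: B1 = {2, 5}  B2 = {0, 5}  B3 = {0, 1}  B4 = {1, 3}  B5 = {3, 4}
Tree: B1–B2, B2–B3, B3–B4, B4–B5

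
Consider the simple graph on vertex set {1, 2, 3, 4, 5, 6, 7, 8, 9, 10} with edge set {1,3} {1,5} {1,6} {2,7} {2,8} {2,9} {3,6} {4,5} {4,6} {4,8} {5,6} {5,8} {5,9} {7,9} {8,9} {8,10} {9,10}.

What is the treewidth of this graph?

2

A width-2 tree decomposition is:
Bags: B1 = {5, 8, 9}  B2 = {4, 5, 8}  B3 = {2, 8, 9}  B4 = {4, 5, 6}  B5 = {1, 5, 6}  B6 = {2, 7, 9}  B7 = {8, 9, 10}  B8 = {1, 3, 6}
Tree: B1–B2, B1–B3, B2–B4, B4–B5, B3–B6, B3–B7, B5–B8
Each bag holds 3 vertices, so the decomposition has width 2, which upper-bounds the treewidth. For the lower bound, the 3 vertices {2, 8, 9} are pairwise adjacent, and any tree decomposition puts a clique entirely inside one bag — forcing width ≥ 2. Combining the bounds, tw(G) = 2.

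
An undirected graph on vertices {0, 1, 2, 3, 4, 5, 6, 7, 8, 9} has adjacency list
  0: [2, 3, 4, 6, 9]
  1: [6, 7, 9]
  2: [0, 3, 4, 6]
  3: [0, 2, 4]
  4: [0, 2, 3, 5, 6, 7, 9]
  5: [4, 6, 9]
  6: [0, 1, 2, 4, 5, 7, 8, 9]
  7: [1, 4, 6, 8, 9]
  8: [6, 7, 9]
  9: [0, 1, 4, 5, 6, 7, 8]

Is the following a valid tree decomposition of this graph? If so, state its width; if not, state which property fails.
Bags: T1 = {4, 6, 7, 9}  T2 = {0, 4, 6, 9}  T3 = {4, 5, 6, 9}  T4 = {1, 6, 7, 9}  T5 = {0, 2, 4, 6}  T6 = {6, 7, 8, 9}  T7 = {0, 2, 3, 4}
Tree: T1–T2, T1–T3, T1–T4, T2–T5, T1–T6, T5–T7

Yes; width 3.

Every vertex of G appears in some bag (union = {0, 1, 2, 3, 4, 5, 6, 7, 8, 9}); every edge is covered by a bag; and for each vertex v the set of bags containing v is connected in the bag tree. The decomposition is therefore valid. The largest bag has 4 vertices, so the width is 3.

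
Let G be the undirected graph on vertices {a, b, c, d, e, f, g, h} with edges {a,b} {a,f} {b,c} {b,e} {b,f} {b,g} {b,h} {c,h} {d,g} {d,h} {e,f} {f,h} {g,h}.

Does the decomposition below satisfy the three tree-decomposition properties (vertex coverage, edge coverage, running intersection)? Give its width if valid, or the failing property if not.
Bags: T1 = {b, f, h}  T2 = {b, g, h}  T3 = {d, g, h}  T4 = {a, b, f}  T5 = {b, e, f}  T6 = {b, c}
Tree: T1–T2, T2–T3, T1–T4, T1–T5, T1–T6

A tree decomposition must satisfy three properties: every vertex lies in some bag; for every edge, both endpoints lie together in some bag; and for every vertex, the bags containing it form a connected subtree. Here edge (h,c) lies in no bag, so the decomposition is invalid.

No — edge (h,c) lies in no bag.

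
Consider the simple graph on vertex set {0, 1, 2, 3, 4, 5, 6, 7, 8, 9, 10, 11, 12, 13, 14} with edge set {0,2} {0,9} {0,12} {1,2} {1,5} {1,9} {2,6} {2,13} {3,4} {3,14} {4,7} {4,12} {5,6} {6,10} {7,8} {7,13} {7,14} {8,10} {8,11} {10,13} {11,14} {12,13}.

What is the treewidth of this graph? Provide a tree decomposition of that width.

Each bag holds 4 vertices, so the decomposition has width 3, which upper-bounds the treewidth. For the lower bound: the 4 vertex sets {3,11,14}, {8}, {7}, {4,10,12,13} are disjoint, each induces a connected subgraph, and every pair is joined by at least one edge of G. Contracting each set to a single vertex therefore yields K_{4} as a minor, and since treewidth is minor-monotone, tw(G) ≥ tw(K_{4}) = 3. Combining the bounds, tw(G) = 3.

Treewidth 3.
One such decomposition:
Bags: B1 = {3, 8, 11, 14}  B2 = {3, 7, 8, 14}  B3 = {3, 4, 7, 8}  B4 = {4, 7, 8, 10}  B5 = {4, 7, 10, 13}  B6 = {4, 10, 12, 13}  B7 = {6, 10, 12, 13}  B8 = {2, 6, 12, 13}  B9 = {0, 2, 6, 12}  B10 = {0, 2, 5, 6}  B11 = {0, 1, 2, 5}  B12 = {0, 1, 5, 9}
Tree: B1–B2, B2–B3, B3–B4, B4–B5, B5–B6, B6–B7, B7–B8, B8–B9, B9–B10, B10–B11, B11–B12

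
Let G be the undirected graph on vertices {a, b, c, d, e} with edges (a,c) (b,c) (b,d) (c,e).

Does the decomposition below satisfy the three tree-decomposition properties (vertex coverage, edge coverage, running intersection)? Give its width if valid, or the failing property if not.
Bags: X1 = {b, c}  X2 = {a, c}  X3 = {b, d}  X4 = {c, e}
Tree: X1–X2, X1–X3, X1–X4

Vertex coverage: the bags together contain {a, b, c, d, e}, the full vertex set. Edge coverage: each edge of G has both endpoints in at least one bag. Running intersection: for every vertex, the bags containing it form a connected subtree. All three properties hold, so this is a valid tree decomposition of width max|bag| − 1 = 1, and hence tw(G) ≤ 1.

Yes; width 1.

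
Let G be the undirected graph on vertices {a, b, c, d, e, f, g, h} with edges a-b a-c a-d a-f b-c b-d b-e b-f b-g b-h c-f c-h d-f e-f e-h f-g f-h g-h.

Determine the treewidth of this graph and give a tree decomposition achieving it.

Treewidth 3.
Bags: B1 = {b, e, f, h}  B2 = {b, c, f, h}  B3 = {b, f, g, h}  B4 = {a, b, c, f}  B5 = {a, b, d, f}
Tree: B1–B2, B1–B3, B2–B4, B4–B5

The largest bag has 4 vertices, giving width 3; this decomposition certifies tw(G) ≤ 3. For the lower bound, the 4 vertices {a, b, d, f} are pairwise adjacent, and any tree decomposition puts a clique entirely inside one bag — forcing width ≥ 3. Hence tw(G) = 3 exactly.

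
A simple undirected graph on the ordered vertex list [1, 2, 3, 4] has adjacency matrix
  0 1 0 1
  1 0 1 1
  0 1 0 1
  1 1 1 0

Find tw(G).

A width-2 tree decomposition is:
Bags: B1 = {1, 2, 4}  B2 = {2, 3, 4}
Tree: B1–B2
Each bag holds 3 vertices, so the decomposition has width 2, which upper-bounds the treewidth. For the lower bound, the 3 vertices {1, 2, 4} are pairwise adjacent, and any tree decomposition puts a clique entirely inside one bag — forcing width ≥ 2. Combining the bounds, tw(G) = 2.

2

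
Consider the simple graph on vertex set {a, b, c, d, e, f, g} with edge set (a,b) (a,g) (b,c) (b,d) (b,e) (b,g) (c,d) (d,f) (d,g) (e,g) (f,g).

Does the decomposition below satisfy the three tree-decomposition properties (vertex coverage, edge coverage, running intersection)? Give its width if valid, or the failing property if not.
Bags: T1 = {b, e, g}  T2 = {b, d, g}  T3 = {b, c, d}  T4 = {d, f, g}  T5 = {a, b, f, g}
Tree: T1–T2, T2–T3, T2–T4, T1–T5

No — bags containing vertex f are not connected in the tree.

A tree decomposition must satisfy three properties: every vertex lies in some bag; for every edge, both endpoints lie together in some bag; and for every vertex, the bags containing it form a connected subtree. Here bags containing vertex f are not connected in the tree, so the decomposition is invalid.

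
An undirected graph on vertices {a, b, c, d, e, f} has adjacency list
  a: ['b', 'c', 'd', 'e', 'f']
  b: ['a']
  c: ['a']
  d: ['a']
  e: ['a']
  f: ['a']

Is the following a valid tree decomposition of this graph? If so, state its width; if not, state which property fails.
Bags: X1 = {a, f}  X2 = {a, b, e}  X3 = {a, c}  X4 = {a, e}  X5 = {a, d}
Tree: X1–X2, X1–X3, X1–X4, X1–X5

A tree decomposition must satisfy three properties: every vertex lies in some bag; for every edge, both endpoints lie together in some bag; and for every vertex, the bags containing it form a connected subtree. Here bags containing vertex e are not connected in the tree, so the decomposition is invalid.

No — bags containing vertex e are not connected in the tree.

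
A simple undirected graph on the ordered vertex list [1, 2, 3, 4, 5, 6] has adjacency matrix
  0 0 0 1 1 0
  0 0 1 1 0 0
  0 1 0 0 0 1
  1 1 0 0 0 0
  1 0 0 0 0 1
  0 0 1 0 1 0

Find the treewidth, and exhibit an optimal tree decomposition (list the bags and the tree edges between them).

Treewidth 2.
One such decomposition:
Bags: B1 = {2, 3, 4}  B2 = {1, 3, 4}  B3 = {1, 3, 5}  B4 = {3, 5, 6}
Tree: B1–B2, B2–B3, B3–B4

Each bag holds 3 vertices, so the decomposition has width 2, which upper-bounds the treewidth. The edges 3–2–4–1–5–6–3 form a cycle, so G is not a tree and its treewidth is at least 2. The upper and lower bounds meet at 2, so that is the treewidth.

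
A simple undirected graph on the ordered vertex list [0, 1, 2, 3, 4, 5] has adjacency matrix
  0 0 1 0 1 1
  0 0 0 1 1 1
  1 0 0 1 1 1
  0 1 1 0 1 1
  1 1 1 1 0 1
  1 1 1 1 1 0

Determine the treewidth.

3

A width-3 tree decomposition is:
Bags: B1 = {2, 3, 4, 5}  B2 = {1, 3, 4, 5}  B3 = {0, 2, 4, 5}
Tree: B1–B2, B1–B3
Every bag has size at most 4, so the width is 4 − 1 = 3 and tw(G) ≤ 3. For the lower bound, the 4 vertices {1, 3, 4, 5} are pairwise adjacent, and any tree decomposition puts a clique entirely inside one bag — forcing width ≥ 3. The upper and lower bounds meet at 3, so that is the treewidth.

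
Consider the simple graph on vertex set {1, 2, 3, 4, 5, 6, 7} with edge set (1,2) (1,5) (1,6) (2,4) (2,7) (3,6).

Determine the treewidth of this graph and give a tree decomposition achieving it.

Each bag holds 2 vertices, so the decomposition has width 1, which upper-bounds the treewidth. Any graph with an edge has treewidth ≥ 1, and G has the edge 1–6. Therefore the treewidth is 1.

Treewidth 1.
One optimal decomposition is:
Bags: B1 = {1, 6}  B2 = {1, 2}  B3 = {2, 7}  B4 = {2, 4}  B5 = {1, 5}  B6 = {3, 6}
Tree: B1–B2, B2–B3, B3–B4, B2–B5, B1–B6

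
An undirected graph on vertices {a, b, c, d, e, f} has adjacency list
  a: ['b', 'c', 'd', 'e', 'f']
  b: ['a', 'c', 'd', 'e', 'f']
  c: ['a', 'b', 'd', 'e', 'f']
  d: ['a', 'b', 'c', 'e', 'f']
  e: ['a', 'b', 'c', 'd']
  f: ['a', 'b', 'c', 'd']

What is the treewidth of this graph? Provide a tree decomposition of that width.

The largest bag has 5 vertices, giving width 4; this decomposition certifies tw(G) ≤ 4. Conversely, {a, b, c, d, e} is a clique of size 5, and the vertices of any clique must share a bag in every tree decomposition; so some bag has ≥ 5 vertices and tw(G) ≥ 4. Hence tw(G) = 4 exactly.

Treewidth 4.
Bags: B1 = {a, b, c, d, e}  B2 = {a, b, c, d, f}
Tree: B1–B2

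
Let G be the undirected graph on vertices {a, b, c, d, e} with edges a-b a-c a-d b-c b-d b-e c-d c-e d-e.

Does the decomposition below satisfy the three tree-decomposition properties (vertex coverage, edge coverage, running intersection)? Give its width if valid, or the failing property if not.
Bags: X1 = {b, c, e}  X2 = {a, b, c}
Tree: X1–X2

No — vertex d appears in no bag.

A tree decomposition must satisfy three properties: every vertex lies in some bag; for every edge, both endpoints lie together in some bag; and for every vertex, the bags containing it form a connected subtree. Here vertex d appears in no bag, so the decomposition is invalid.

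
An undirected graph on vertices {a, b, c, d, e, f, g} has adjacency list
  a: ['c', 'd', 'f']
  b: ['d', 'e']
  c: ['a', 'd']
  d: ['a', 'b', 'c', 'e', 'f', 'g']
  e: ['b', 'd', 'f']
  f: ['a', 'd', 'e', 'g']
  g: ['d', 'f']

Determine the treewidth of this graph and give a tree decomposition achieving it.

Every bag has size at most 3, so the width is 3 − 1 = 2 and tw(G) ≤ 2. Conversely, {a, c, d} is a clique of size 3, and the vertices of any clique must share a bag in every tree decomposition; so some bag has ≥ 3 vertices and tw(G) ≥ 2. Combining the bounds, tw(G) = 2.

Treewidth 2.
One such decomposition:
Bags: B1 = {a, d, f}  B2 = {a, c, d}  B3 = {d, e, f}  B4 = {d, f, g}  B5 = {b, d, e}
Tree: B1–B2, B1–B3, B3–B4, B3–B5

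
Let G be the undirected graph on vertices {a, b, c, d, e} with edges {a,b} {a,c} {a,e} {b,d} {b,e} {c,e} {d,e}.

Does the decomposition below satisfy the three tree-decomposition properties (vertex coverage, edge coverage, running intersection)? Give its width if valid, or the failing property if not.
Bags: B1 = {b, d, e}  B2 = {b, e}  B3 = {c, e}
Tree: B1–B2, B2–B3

A tree decomposition must satisfy three properties: every vertex lies in some bag; for every edge, both endpoints lie together in some bag; and for every vertex, the bags containing it form a connected subtree. Here vertex a appears in no bag, so the decomposition is invalid.

No — vertex a appears in no bag.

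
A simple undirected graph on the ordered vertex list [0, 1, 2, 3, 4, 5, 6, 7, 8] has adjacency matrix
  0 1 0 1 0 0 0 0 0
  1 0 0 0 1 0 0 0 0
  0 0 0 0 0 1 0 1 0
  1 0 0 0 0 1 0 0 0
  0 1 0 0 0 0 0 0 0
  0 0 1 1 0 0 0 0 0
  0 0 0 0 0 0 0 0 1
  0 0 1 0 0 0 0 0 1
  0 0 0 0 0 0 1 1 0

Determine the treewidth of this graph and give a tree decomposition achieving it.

Treewidth 1.
Bags: B1 = {6, 8}  B2 = {7, 8}  B3 = {2, 7}  B4 = {2, 5}  B5 = {3, 5}  B6 = {0, 3}  B7 = {0, 1}  B8 = {1, 4}
Tree: B1–B2, B2–B3, B3–B4, B4–B5, B5–B6, B6–B7, B7–B8

The largest bag has 2 vertices, giving width 1; this decomposition certifies tw(G) ≤ 1. Since G has at least one edge (e.g. 6–8), it is not an edgeless graph, so tw(G) ≥ 1. Combining the bounds, tw(G) = 1.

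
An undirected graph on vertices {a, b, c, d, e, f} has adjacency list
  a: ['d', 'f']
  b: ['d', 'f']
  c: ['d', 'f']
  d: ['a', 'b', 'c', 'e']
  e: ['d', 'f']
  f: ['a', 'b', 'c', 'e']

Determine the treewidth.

A width-2 tree decomposition is:
Bags: B1 = {d, e, f}  B2 = {b, d, f}  B3 = {a, d, f}  B4 = {c, d, f}
Tree: B1–B2, B2–B3, B3–B4
Each bag holds 3 vertices, so the decomposition has width 2, which upper-bounds the treewidth. The edges e–d–b–f–e form a cycle, so G is not a tree and its treewidth is at least 2. Therefore the treewidth is 2.

2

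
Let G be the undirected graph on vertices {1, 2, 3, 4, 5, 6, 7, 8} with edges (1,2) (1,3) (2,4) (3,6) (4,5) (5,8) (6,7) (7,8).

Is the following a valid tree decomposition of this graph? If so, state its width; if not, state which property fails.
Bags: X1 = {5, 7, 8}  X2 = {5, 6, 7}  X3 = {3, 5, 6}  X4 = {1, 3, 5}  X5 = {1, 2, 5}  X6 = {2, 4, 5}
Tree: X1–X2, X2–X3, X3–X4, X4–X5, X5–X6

Yes; width 2.

Checking the three conditions: (i) the bags cover all of {1, 2, 3, 4, 5, 6, 7, 8}; (ii) for each edge, some bag contains both endpoints; (iii) the bags containing any fixed vertex form a subtree. All hold, so the decomposition is valid with width 3 − 1 = 2.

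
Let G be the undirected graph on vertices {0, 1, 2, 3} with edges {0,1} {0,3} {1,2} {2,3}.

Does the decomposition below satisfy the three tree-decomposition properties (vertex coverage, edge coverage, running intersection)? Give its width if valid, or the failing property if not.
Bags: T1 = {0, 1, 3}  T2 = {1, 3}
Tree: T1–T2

A tree decomposition must satisfy three properties: every vertex lies in some bag; for every edge, both endpoints lie together in some bag; and for every vertex, the bags containing it form a connected subtree. Here vertex 2 appears in no bag, so the decomposition is invalid.

No — vertex 2 appears in no bag.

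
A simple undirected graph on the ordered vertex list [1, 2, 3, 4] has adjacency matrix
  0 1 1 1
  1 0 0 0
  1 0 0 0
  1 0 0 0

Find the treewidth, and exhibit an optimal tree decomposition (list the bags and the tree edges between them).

Every bag has size at most 2, so the width is 2 − 1 = 1 and tw(G) ≤ 1. G has an edge, so its treewidth is at least 1. Combining the bounds, tw(G) = 1.

Treewidth 1.
One optimal decomposition is:
Bags: B1 = {1, 3}  B2 = {1, 4}  B3 = {1, 2}
Tree: B1–B2, B1–B3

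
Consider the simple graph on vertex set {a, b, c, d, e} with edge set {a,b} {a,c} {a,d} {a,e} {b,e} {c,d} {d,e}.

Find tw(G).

A width-2 tree decomposition is:
Bags: B1 = {a, d, e}  B2 = {a, c, d}  B3 = {a, b, e}
Tree: B1–B2, B1–B3
The largest bag has 3 vertices, giving width 2; this decomposition certifies tw(G) ≤ 2. Conversely, {a, d, e} is a clique of size 3, and the vertices of any clique must share a bag in every tree decomposition; so some bag has ≥ 3 vertices and tw(G) ≥ 2. The upper and lower bounds meet at 2, so that is the treewidth.

2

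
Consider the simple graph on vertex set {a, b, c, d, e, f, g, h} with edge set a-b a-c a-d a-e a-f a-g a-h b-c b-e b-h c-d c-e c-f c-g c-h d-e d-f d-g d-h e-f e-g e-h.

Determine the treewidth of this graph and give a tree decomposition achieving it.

Each bag holds 5 vertices, so the decomposition has width 4, which upper-bounds the treewidth. For the lower bound, the 5 vertices {a, c, d, e, g} are pairwise adjacent, and any tree decomposition puts a clique entirely inside one bag — forcing width ≥ 4. Hence tw(G) = 4 exactly.

Treewidth 4.
One optimal decomposition is:
Bags: B1 = {a, b, c, e, h}  B2 = {a, c, d, e, h}  B3 = {a, c, d, e, g}  B4 = {a, c, d, e, f}
Tree: B1–B2, B2–B3, B2–B4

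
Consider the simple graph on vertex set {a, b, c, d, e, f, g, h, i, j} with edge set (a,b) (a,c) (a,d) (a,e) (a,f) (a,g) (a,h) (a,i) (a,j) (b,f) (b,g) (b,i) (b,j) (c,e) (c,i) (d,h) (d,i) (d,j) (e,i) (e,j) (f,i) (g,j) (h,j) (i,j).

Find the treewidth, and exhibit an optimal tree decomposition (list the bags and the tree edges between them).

Each bag holds 4 vertices, so the decomposition has width 3, which upper-bounds the treewidth. Conversely, {a, b, g, j} is a clique of size 4, and the vertices of any clique must share a bag in every tree decomposition; so some bag has ≥ 4 vertices and tw(G) ≥ 3. Therefore the treewidth is 3.

Treewidth 3.
Bags: B1 = {a, b, i, j}  B2 = {a, b, f, i}  B3 = {a, e, i, j}  B4 = {a, b, g, j}  B5 = {a, d, i, j}  B6 = {a, d, h, j}  B7 = {a, c, e, i}
Tree: B1–B2, B1–B3, B1–B4, B3–B5, B5–B6, B3–B7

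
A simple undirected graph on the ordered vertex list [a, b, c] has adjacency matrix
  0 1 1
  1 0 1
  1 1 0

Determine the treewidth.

A width-2 tree decomposition is:
Bags: B1 = {a, b, c}
Tree: (single bag)
A single bag containing all 3 vertices is trivially a valid decomposition of width 2. On the other hand G contains the 3-clique {a, b, c}. A clique must lie in a single bag of any decomposition, so no decomposition can have width below 2. Combining the bounds, tw(G) = 2.

2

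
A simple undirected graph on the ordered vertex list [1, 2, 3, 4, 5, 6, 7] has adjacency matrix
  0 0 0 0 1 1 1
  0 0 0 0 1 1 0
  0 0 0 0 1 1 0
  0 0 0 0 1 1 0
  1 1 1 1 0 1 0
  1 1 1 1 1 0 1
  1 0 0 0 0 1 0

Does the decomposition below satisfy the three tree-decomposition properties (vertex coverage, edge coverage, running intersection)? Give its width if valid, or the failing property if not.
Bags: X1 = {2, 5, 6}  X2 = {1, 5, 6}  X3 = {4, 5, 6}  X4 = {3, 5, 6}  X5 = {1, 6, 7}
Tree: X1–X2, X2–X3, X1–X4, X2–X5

Yes; width 2.

Vertex coverage: the bags together contain {1, 2, 3, 4, 5, 6, 7}, the full vertex set. Edge coverage: each edge of G has both endpoints in at least one bag. Running intersection: for every vertex, the bags containing it form a connected subtree. All three properties hold, so this is a valid tree decomposition of width max|bag| − 1 = 2, and hence tw(G) ≤ 2.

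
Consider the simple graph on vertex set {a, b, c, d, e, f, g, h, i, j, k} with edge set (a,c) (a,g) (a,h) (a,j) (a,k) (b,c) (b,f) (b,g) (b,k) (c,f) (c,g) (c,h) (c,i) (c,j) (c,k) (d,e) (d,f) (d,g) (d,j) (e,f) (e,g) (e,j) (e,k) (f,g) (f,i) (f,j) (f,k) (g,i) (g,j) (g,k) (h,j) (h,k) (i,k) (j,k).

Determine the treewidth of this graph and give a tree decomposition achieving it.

Treewidth 4.
One optimal decomposition is:
Bags: B1 = {c, f, g, i, k}  B2 = {c, f, g, j, k}  B3 = {e, f, g, j, k}  B4 = {b, c, f, g, k}  B5 = {a, c, g, j, k}  B6 = {d, e, f, g, j}  B7 = {a, c, h, j, k}
Tree: B1–B2, B2–B3, B2–B4, B2–B5, B3–B6, B5–B7

Every bag has size at most 5, so the width is 5 − 1 = 4 and tw(G) ≤ 4. For the lower bound, the 5 vertices {a, c, g, j, k} are pairwise adjacent, and any tree decomposition puts a clique entirely inside one bag — forcing width ≥ 4. Therefore the treewidth is 4.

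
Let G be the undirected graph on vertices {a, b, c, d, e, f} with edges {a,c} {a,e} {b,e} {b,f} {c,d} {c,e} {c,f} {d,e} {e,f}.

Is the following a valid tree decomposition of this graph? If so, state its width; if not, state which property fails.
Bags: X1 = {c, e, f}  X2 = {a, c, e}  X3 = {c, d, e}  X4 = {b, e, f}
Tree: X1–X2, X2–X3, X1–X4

Vertex coverage: the bags together contain {a, b, c, d, e, f}, the full vertex set. Edge coverage: each edge of G has both endpoints in at least one bag. Running intersection: for every vertex, the bags containing it form a connected subtree. All three properties hold, so this is a valid tree decomposition of width max|bag| − 1 = 2, and hence tw(G) ≤ 2.

Yes; width 2.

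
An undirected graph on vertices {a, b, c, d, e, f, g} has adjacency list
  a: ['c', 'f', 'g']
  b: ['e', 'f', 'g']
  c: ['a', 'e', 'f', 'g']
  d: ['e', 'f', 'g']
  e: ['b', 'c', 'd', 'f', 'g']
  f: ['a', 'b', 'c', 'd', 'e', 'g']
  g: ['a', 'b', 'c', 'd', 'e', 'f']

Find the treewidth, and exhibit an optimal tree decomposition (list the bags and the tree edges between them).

Each bag holds 4 vertices, so the decomposition has width 3, which upper-bounds the treewidth. For the lower bound, the 4 vertices {d, e, f, g} are pairwise adjacent, and any tree decomposition puts a clique entirely inside one bag — forcing width ≥ 3. Hence tw(G) = 3 exactly.

Treewidth 3.
One optimal decomposition is:
Bags: B1 = {c, e, f, g}  B2 = {b, e, f, g}  B3 = {d, e, f, g}  B4 = {a, c, f, g}
Tree: B1–B2, B2–B3, B1–B4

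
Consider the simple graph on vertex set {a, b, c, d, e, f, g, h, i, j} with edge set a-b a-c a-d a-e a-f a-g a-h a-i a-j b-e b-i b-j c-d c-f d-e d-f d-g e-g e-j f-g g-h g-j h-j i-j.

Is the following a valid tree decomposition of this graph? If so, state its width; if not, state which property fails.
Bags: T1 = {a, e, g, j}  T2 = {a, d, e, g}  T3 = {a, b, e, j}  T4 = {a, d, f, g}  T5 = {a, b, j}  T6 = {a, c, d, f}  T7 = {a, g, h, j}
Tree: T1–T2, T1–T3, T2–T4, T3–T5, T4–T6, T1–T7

A tree decomposition must satisfy three properties: every vertex lies in some bag; for every edge, both endpoints lie together in some bag; and for every vertex, the bags containing it form a connected subtree. Here vertex i appears in no bag, so the decomposition is invalid.

No — vertex i appears in no bag.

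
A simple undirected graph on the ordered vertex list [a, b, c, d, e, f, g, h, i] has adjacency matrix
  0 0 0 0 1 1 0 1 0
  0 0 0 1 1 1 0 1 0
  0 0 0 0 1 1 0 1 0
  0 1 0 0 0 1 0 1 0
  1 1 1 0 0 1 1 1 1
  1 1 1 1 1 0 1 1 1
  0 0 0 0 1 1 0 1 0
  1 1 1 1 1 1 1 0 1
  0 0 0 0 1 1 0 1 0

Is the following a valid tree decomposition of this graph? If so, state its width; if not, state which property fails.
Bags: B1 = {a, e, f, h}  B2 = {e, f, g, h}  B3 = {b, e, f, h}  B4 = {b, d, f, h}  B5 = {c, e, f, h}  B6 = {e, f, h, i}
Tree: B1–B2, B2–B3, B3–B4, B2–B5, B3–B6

Every vertex of G appears in some bag (union = {a, b, c, d, e, f, g, h, i}); every edge is covered by a bag; and for each vertex v the set of bags containing v is connected in the bag tree. The decomposition is therefore valid. The largest bag has 4 vertices, so the width is 3.

Yes; width 3.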